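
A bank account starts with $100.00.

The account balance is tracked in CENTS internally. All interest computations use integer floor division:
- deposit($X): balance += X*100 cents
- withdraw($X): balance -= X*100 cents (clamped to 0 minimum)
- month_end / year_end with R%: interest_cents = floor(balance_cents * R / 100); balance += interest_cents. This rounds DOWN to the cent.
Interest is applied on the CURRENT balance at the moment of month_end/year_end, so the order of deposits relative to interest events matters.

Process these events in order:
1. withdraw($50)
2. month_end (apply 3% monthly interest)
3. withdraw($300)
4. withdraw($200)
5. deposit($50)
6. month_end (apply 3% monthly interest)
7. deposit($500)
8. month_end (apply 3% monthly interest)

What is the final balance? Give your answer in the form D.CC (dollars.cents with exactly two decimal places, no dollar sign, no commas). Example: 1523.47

After 1 (withdraw($50)): balance=$50.00 total_interest=$0.00
After 2 (month_end (apply 3% monthly interest)): balance=$51.50 total_interest=$1.50
After 3 (withdraw($300)): balance=$0.00 total_interest=$1.50
After 4 (withdraw($200)): balance=$0.00 total_interest=$1.50
After 5 (deposit($50)): balance=$50.00 total_interest=$1.50
After 6 (month_end (apply 3% monthly interest)): balance=$51.50 total_interest=$3.00
After 7 (deposit($500)): balance=$551.50 total_interest=$3.00
After 8 (month_end (apply 3% monthly interest)): balance=$568.04 total_interest=$19.54

Answer: 568.04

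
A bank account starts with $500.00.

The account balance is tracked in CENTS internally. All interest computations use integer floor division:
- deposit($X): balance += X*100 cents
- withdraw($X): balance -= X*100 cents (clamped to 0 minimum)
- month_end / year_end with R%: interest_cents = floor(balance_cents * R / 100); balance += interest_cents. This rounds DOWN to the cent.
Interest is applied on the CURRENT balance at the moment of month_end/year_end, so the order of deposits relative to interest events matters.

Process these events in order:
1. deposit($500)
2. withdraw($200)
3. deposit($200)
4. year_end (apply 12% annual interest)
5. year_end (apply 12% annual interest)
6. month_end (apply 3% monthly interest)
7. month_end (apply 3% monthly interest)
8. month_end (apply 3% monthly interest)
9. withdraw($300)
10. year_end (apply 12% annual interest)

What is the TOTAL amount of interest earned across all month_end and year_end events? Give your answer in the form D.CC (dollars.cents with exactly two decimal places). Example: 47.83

After 1 (deposit($500)): balance=$1000.00 total_interest=$0.00
After 2 (withdraw($200)): balance=$800.00 total_interest=$0.00
After 3 (deposit($200)): balance=$1000.00 total_interest=$0.00
After 4 (year_end (apply 12% annual interest)): balance=$1120.00 total_interest=$120.00
After 5 (year_end (apply 12% annual interest)): balance=$1254.40 total_interest=$254.40
After 6 (month_end (apply 3% monthly interest)): balance=$1292.03 total_interest=$292.03
After 7 (month_end (apply 3% monthly interest)): balance=$1330.79 total_interest=$330.79
After 8 (month_end (apply 3% monthly interest)): balance=$1370.71 total_interest=$370.71
After 9 (withdraw($300)): balance=$1070.71 total_interest=$370.71
After 10 (year_end (apply 12% annual interest)): balance=$1199.19 total_interest=$499.19

Answer: 499.19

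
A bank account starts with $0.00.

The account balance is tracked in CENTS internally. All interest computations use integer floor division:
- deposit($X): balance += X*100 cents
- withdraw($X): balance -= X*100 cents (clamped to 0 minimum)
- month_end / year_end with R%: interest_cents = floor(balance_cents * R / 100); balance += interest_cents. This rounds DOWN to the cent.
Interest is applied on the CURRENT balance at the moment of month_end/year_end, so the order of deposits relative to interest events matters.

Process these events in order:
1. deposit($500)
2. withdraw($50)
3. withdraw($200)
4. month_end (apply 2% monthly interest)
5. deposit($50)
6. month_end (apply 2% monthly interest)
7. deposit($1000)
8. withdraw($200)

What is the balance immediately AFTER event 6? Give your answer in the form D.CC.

After 1 (deposit($500)): balance=$500.00 total_interest=$0.00
After 2 (withdraw($50)): balance=$450.00 total_interest=$0.00
After 3 (withdraw($200)): balance=$250.00 total_interest=$0.00
After 4 (month_end (apply 2% monthly interest)): balance=$255.00 total_interest=$5.00
After 5 (deposit($50)): balance=$305.00 total_interest=$5.00
After 6 (month_end (apply 2% monthly interest)): balance=$311.10 total_interest=$11.10

Answer: 311.10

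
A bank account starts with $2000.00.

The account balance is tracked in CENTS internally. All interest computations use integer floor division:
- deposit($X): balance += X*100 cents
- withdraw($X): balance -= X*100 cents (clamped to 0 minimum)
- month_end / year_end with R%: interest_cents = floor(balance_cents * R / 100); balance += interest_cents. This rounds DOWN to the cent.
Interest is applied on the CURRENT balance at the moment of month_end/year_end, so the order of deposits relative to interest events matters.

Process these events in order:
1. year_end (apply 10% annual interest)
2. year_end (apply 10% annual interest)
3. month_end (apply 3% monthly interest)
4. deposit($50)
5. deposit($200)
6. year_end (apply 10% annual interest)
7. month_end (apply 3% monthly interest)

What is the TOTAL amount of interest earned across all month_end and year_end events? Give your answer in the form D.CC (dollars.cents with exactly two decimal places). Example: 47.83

Answer: 857.36

Derivation:
After 1 (year_end (apply 10% annual interest)): balance=$2200.00 total_interest=$200.00
After 2 (year_end (apply 10% annual interest)): balance=$2420.00 total_interest=$420.00
After 3 (month_end (apply 3% monthly interest)): balance=$2492.60 total_interest=$492.60
After 4 (deposit($50)): balance=$2542.60 total_interest=$492.60
After 5 (deposit($200)): balance=$2742.60 total_interest=$492.60
After 6 (year_end (apply 10% annual interest)): balance=$3016.86 total_interest=$766.86
After 7 (month_end (apply 3% monthly interest)): balance=$3107.36 total_interest=$857.36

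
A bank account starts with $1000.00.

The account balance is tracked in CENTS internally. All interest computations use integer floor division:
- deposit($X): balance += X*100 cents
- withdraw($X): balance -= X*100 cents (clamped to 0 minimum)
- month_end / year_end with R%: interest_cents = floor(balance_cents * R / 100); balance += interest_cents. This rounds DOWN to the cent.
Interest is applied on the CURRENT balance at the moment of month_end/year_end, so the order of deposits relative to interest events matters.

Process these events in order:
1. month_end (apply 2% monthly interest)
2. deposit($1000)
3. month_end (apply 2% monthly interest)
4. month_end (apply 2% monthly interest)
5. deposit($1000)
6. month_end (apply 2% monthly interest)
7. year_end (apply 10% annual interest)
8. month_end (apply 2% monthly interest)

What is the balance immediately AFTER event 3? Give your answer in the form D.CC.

Answer: 2060.40

Derivation:
After 1 (month_end (apply 2% monthly interest)): balance=$1020.00 total_interest=$20.00
After 2 (deposit($1000)): balance=$2020.00 total_interest=$20.00
After 3 (month_end (apply 2% monthly interest)): balance=$2060.40 total_interest=$60.40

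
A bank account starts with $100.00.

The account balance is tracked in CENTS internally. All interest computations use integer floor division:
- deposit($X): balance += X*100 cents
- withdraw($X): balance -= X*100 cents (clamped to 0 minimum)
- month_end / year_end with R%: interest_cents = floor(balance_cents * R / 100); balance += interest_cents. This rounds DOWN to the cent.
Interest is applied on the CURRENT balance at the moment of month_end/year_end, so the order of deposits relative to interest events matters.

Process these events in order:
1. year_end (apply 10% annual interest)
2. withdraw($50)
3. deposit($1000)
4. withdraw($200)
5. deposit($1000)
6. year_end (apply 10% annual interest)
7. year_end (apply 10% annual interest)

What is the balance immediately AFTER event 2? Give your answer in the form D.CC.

After 1 (year_end (apply 10% annual interest)): balance=$110.00 total_interest=$10.00
After 2 (withdraw($50)): balance=$60.00 total_interest=$10.00

Answer: 60.00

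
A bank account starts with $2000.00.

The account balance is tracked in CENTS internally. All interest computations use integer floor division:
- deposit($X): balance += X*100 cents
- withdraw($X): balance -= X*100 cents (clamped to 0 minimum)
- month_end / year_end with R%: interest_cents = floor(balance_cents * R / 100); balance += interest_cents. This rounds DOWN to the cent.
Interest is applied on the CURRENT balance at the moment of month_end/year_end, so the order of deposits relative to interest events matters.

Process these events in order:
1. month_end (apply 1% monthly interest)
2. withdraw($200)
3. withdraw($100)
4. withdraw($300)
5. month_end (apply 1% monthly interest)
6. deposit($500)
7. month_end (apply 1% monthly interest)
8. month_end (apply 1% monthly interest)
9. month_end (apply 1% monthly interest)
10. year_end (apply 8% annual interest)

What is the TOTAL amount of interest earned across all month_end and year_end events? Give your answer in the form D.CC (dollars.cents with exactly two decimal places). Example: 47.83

Answer: 252.22

Derivation:
After 1 (month_end (apply 1% monthly interest)): balance=$2020.00 total_interest=$20.00
After 2 (withdraw($200)): balance=$1820.00 total_interest=$20.00
After 3 (withdraw($100)): balance=$1720.00 total_interest=$20.00
After 4 (withdraw($300)): balance=$1420.00 total_interest=$20.00
After 5 (month_end (apply 1% monthly interest)): balance=$1434.20 total_interest=$34.20
After 6 (deposit($500)): balance=$1934.20 total_interest=$34.20
After 7 (month_end (apply 1% monthly interest)): balance=$1953.54 total_interest=$53.54
After 8 (month_end (apply 1% monthly interest)): balance=$1973.07 total_interest=$73.07
After 9 (month_end (apply 1% monthly interest)): balance=$1992.80 total_interest=$92.80
After 10 (year_end (apply 8% annual interest)): balance=$2152.22 total_interest=$252.22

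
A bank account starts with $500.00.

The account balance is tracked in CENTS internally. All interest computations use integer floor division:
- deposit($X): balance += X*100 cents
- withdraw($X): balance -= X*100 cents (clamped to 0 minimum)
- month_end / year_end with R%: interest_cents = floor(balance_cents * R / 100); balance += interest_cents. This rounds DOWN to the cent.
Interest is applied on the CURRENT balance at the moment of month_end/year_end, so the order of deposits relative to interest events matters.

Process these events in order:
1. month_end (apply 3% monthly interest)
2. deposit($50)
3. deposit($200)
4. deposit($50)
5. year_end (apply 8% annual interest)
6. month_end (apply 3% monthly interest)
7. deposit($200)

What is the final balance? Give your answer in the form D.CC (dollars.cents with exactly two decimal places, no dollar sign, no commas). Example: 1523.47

After 1 (month_end (apply 3% monthly interest)): balance=$515.00 total_interest=$15.00
After 2 (deposit($50)): balance=$565.00 total_interest=$15.00
After 3 (deposit($200)): balance=$765.00 total_interest=$15.00
After 4 (deposit($50)): balance=$815.00 total_interest=$15.00
After 5 (year_end (apply 8% annual interest)): balance=$880.20 total_interest=$80.20
After 6 (month_end (apply 3% monthly interest)): balance=$906.60 total_interest=$106.60
After 7 (deposit($200)): balance=$1106.60 total_interest=$106.60

Answer: 1106.60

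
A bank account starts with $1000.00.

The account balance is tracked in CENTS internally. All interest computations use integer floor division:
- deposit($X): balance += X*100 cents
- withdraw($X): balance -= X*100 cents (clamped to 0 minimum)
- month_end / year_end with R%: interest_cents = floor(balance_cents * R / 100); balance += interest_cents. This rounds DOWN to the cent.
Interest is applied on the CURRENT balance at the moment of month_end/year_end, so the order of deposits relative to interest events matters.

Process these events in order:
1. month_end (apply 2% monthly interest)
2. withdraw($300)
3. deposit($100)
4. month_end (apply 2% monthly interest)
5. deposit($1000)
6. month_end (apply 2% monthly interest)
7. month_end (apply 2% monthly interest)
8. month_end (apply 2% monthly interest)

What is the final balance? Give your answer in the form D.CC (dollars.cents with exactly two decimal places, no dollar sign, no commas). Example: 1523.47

Answer: 1948.79

Derivation:
After 1 (month_end (apply 2% monthly interest)): balance=$1020.00 total_interest=$20.00
After 2 (withdraw($300)): balance=$720.00 total_interest=$20.00
After 3 (deposit($100)): balance=$820.00 total_interest=$20.00
After 4 (month_end (apply 2% monthly interest)): balance=$836.40 total_interest=$36.40
After 5 (deposit($1000)): balance=$1836.40 total_interest=$36.40
After 6 (month_end (apply 2% monthly interest)): balance=$1873.12 total_interest=$73.12
After 7 (month_end (apply 2% monthly interest)): balance=$1910.58 total_interest=$110.58
After 8 (month_end (apply 2% monthly interest)): balance=$1948.79 total_interest=$148.79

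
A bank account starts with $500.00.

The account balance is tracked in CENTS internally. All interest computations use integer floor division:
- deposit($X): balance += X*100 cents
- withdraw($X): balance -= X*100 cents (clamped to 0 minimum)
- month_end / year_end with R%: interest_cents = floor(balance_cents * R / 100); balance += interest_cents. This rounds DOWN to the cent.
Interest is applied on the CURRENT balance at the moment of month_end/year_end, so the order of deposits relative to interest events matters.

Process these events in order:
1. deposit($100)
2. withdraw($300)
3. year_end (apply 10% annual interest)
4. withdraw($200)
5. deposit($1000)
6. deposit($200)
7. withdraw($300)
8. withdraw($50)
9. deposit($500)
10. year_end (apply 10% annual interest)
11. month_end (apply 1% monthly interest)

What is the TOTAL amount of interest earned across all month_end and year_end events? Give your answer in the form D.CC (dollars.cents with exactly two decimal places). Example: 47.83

Answer: 194.28

Derivation:
After 1 (deposit($100)): balance=$600.00 total_interest=$0.00
After 2 (withdraw($300)): balance=$300.00 total_interest=$0.00
After 3 (year_end (apply 10% annual interest)): balance=$330.00 total_interest=$30.00
After 4 (withdraw($200)): balance=$130.00 total_interest=$30.00
After 5 (deposit($1000)): balance=$1130.00 total_interest=$30.00
After 6 (deposit($200)): balance=$1330.00 total_interest=$30.00
After 7 (withdraw($300)): balance=$1030.00 total_interest=$30.00
After 8 (withdraw($50)): balance=$980.00 total_interest=$30.00
After 9 (deposit($500)): balance=$1480.00 total_interest=$30.00
After 10 (year_end (apply 10% annual interest)): balance=$1628.00 total_interest=$178.00
After 11 (month_end (apply 1% monthly interest)): balance=$1644.28 total_interest=$194.28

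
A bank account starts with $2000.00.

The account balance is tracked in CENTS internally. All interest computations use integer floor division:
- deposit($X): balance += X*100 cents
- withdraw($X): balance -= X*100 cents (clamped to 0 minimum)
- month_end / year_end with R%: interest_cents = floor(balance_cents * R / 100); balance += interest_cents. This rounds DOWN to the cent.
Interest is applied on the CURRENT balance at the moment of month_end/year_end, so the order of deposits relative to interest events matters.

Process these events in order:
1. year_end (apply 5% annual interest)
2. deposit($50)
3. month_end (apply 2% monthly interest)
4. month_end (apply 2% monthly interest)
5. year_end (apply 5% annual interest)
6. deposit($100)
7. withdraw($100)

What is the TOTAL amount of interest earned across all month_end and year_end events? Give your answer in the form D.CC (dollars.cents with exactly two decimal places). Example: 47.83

After 1 (year_end (apply 5% annual interest)): balance=$2100.00 total_interest=$100.00
After 2 (deposit($50)): balance=$2150.00 total_interest=$100.00
After 3 (month_end (apply 2% monthly interest)): balance=$2193.00 total_interest=$143.00
After 4 (month_end (apply 2% monthly interest)): balance=$2236.86 total_interest=$186.86
After 5 (year_end (apply 5% annual interest)): balance=$2348.70 total_interest=$298.70
After 6 (deposit($100)): balance=$2448.70 total_interest=$298.70
After 7 (withdraw($100)): balance=$2348.70 total_interest=$298.70

Answer: 298.70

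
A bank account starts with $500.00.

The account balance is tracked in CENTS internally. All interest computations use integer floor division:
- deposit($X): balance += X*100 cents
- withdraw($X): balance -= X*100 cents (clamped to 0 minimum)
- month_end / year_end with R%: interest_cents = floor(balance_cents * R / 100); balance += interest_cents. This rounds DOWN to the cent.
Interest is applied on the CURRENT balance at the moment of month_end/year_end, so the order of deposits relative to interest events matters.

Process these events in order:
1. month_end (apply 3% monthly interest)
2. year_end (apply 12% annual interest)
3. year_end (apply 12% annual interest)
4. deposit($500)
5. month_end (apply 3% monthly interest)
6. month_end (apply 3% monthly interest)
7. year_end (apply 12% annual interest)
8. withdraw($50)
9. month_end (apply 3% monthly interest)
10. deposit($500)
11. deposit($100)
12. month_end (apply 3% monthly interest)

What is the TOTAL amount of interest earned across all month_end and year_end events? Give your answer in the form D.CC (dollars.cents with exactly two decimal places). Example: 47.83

Answer: 459.57

Derivation:
After 1 (month_end (apply 3% monthly interest)): balance=$515.00 total_interest=$15.00
After 2 (year_end (apply 12% annual interest)): balance=$576.80 total_interest=$76.80
After 3 (year_end (apply 12% annual interest)): balance=$646.01 total_interest=$146.01
After 4 (deposit($500)): balance=$1146.01 total_interest=$146.01
After 5 (month_end (apply 3% monthly interest)): balance=$1180.39 total_interest=$180.39
After 6 (month_end (apply 3% monthly interest)): balance=$1215.80 total_interest=$215.80
After 7 (year_end (apply 12% annual interest)): balance=$1361.69 total_interest=$361.69
After 8 (withdraw($50)): balance=$1311.69 total_interest=$361.69
After 9 (month_end (apply 3% monthly interest)): balance=$1351.04 total_interest=$401.04
After 10 (deposit($500)): balance=$1851.04 total_interest=$401.04
After 11 (deposit($100)): balance=$1951.04 total_interest=$401.04
After 12 (month_end (apply 3% monthly interest)): balance=$2009.57 total_interest=$459.57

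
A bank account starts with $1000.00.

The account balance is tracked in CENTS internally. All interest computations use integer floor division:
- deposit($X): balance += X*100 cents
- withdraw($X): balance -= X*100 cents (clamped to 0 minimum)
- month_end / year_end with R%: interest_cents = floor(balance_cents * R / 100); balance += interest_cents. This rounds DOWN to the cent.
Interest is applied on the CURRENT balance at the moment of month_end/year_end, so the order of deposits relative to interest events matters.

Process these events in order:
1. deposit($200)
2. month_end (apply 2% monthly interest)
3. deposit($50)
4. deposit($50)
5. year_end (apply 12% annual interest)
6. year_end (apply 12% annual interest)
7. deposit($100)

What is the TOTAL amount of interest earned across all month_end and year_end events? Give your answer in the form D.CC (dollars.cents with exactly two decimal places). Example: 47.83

After 1 (deposit($200)): balance=$1200.00 total_interest=$0.00
After 2 (month_end (apply 2% monthly interest)): balance=$1224.00 total_interest=$24.00
After 3 (deposit($50)): balance=$1274.00 total_interest=$24.00
After 4 (deposit($50)): balance=$1324.00 total_interest=$24.00
After 5 (year_end (apply 12% annual interest)): balance=$1482.88 total_interest=$182.88
After 6 (year_end (apply 12% annual interest)): balance=$1660.82 total_interest=$360.82
After 7 (deposit($100)): balance=$1760.82 total_interest=$360.82

Answer: 360.82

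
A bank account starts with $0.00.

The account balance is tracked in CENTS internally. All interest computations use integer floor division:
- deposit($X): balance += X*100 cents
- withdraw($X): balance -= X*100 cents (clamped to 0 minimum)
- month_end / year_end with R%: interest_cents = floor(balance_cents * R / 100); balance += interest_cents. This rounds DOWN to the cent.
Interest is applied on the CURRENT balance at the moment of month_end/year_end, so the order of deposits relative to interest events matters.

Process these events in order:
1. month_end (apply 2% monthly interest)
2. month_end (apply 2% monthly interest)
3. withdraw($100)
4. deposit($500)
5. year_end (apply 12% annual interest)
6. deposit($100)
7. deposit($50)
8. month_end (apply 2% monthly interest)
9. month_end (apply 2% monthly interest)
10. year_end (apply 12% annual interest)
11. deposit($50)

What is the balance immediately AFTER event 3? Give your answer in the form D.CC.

After 1 (month_end (apply 2% monthly interest)): balance=$0.00 total_interest=$0.00
After 2 (month_end (apply 2% monthly interest)): balance=$0.00 total_interest=$0.00
After 3 (withdraw($100)): balance=$0.00 total_interest=$0.00

Answer: 0.00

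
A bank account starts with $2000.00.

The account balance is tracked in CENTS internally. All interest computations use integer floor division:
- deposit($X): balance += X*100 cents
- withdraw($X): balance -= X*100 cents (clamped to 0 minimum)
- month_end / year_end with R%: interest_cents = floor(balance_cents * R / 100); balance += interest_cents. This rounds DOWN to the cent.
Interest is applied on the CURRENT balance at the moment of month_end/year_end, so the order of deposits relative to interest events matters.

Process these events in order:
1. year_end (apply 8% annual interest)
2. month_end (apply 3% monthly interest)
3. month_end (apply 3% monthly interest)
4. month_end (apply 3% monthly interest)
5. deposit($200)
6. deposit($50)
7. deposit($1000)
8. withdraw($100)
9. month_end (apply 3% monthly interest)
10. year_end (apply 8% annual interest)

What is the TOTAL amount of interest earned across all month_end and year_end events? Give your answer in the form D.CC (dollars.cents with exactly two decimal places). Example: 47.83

Answer: 754.82

Derivation:
After 1 (year_end (apply 8% annual interest)): balance=$2160.00 total_interest=$160.00
After 2 (month_end (apply 3% monthly interest)): balance=$2224.80 total_interest=$224.80
After 3 (month_end (apply 3% monthly interest)): balance=$2291.54 total_interest=$291.54
After 4 (month_end (apply 3% monthly interest)): balance=$2360.28 total_interest=$360.28
After 5 (deposit($200)): balance=$2560.28 total_interest=$360.28
After 6 (deposit($50)): balance=$2610.28 total_interest=$360.28
After 7 (deposit($1000)): balance=$3610.28 total_interest=$360.28
After 8 (withdraw($100)): balance=$3510.28 total_interest=$360.28
After 9 (month_end (apply 3% monthly interest)): balance=$3615.58 total_interest=$465.58
After 10 (year_end (apply 8% annual interest)): balance=$3904.82 total_interest=$754.82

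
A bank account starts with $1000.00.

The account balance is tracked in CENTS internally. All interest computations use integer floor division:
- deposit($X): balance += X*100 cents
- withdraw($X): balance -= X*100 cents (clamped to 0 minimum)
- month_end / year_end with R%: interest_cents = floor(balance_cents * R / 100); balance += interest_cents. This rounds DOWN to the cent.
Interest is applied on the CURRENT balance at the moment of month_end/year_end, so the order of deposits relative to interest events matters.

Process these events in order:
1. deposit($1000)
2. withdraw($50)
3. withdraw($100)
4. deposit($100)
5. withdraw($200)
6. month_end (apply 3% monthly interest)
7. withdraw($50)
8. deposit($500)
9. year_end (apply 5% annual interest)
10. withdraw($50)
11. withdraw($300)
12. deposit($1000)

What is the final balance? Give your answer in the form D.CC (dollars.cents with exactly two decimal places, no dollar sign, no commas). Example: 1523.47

Answer: 3015.12

Derivation:
After 1 (deposit($1000)): balance=$2000.00 total_interest=$0.00
After 2 (withdraw($50)): balance=$1950.00 total_interest=$0.00
After 3 (withdraw($100)): balance=$1850.00 total_interest=$0.00
After 4 (deposit($100)): balance=$1950.00 total_interest=$0.00
After 5 (withdraw($200)): balance=$1750.00 total_interest=$0.00
After 6 (month_end (apply 3% monthly interest)): balance=$1802.50 total_interest=$52.50
After 7 (withdraw($50)): balance=$1752.50 total_interest=$52.50
After 8 (deposit($500)): balance=$2252.50 total_interest=$52.50
After 9 (year_end (apply 5% annual interest)): balance=$2365.12 total_interest=$165.12
After 10 (withdraw($50)): balance=$2315.12 total_interest=$165.12
After 11 (withdraw($300)): balance=$2015.12 total_interest=$165.12
After 12 (deposit($1000)): balance=$3015.12 total_interest=$165.12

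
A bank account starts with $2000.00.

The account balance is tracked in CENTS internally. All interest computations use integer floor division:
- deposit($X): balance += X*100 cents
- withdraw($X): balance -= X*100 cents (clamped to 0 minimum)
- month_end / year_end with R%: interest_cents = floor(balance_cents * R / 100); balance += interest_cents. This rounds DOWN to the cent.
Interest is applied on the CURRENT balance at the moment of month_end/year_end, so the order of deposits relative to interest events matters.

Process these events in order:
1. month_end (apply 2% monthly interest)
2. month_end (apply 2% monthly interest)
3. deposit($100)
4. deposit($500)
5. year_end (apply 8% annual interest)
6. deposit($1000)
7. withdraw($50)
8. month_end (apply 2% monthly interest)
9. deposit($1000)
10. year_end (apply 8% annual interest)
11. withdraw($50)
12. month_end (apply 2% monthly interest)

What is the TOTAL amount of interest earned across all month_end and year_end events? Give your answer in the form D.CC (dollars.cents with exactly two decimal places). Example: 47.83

Answer: 871.24

Derivation:
After 1 (month_end (apply 2% monthly interest)): balance=$2040.00 total_interest=$40.00
After 2 (month_end (apply 2% monthly interest)): balance=$2080.80 total_interest=$80.80
After 3 (deposit($100)): balance=$2180.80 total_interest=$80.80
After 4 (deposit($500)): balance=$2680.80 total_interest=$80.80
After 5 (year_end (apply 8% annual interest)): balance=$2895.26 total_interest=$295.26
After 6 (deposit($1000)): balance=$3895.26 total_interest=$295.26
After 7 (withdraw($50)): balance=$3845.26 total_interest=$295.26
After 8 (month_end (apply 2% monthly interest)): balance=$3922.16 total_interest=$372.16
After 9 (deposit($1000)): balance=$4922.16 total_interest=$372.16
After 10 (year_end (apply 8% annual interest)): balance=$5315.93 total_interest=$765.93
After 11 (withdraw($50)): balance=$5265.93 total_interest=$765.93
After 12 (month_end (apply 2% monthly interest)): balance=$5371.24 total_interest=$871.24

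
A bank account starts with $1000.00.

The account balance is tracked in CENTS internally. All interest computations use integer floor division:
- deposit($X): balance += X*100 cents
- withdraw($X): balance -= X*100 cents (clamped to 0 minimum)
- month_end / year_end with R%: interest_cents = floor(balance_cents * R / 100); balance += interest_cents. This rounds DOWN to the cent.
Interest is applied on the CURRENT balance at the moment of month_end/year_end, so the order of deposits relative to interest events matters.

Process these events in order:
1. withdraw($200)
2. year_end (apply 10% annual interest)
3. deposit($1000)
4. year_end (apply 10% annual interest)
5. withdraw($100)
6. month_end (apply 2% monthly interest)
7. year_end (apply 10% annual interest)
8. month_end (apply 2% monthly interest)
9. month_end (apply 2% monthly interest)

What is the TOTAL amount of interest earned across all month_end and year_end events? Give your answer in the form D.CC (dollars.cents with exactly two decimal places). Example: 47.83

Answer: 597.29

Derivation:
After 1 (withdraw($200)): balance=$800.00 total_interest=$0.00
After 2 (year_end (apply 10% annual interest)): balance=$880.00 total_interest=$80.00
After 3 (deposit($1000)): balance=$1880.00 total_interest=$80.00
After 4 (year_end (apply 10% annual interest)): balance=$2068.00 total_interest=$268.00
After 5 (withdraw($100)): balance=$1968.00 total_interest=$268.00
After 6 (month_end (apply 2% monthly interest)): balance=$2007.36 total_interest=$307.36
After 7 (year_end (apply 10% annual interest)): balance=$2208.09 total_interest=$508.09
After 8 (month_end (apply 2% monthly interest)): balance=$2252.25 total_interest=$552.25
After 9 (month_end (apply 2% monthly interest)): balance=$2297.29 total_interest=$597.29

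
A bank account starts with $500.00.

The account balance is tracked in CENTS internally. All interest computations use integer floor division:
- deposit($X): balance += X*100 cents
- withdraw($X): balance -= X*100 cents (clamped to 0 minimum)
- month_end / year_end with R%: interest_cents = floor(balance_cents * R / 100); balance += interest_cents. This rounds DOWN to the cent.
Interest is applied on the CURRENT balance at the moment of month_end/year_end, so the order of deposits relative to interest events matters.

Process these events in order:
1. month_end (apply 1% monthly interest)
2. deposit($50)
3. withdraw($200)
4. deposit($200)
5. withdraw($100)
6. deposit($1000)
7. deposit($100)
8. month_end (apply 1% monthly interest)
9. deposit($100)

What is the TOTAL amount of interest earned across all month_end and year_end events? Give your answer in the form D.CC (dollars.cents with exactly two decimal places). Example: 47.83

Answer: 20.55

Derivation:
After 1 (month_end (apply 1% monthly interest)): balance=$505.00 total_interest=$5.00
After 2 (deposit($50)): balance=$555.00 total_interest=$5.00
After 3 (withdraw($200)): balance=$355.00 total_interest=$5.00
After 4 (deposit($200)): balance=$555.00 total_interest=$5.00
After 5 (withdraw($100)): balance=$455.00 total_interest=$5.00
After 6 (deposit($1000)): balance=$1455.00 total_interest=$5.00
After 7 (deposit($100)): balance=$1555.00 total_interest=$5.00
After 8 (month_end (apply 1% monthly interest)): balance=$1570.55 total_interest=$20.55
After 9 (deposit($100)): balance=$1670.55 total_interest=$20.55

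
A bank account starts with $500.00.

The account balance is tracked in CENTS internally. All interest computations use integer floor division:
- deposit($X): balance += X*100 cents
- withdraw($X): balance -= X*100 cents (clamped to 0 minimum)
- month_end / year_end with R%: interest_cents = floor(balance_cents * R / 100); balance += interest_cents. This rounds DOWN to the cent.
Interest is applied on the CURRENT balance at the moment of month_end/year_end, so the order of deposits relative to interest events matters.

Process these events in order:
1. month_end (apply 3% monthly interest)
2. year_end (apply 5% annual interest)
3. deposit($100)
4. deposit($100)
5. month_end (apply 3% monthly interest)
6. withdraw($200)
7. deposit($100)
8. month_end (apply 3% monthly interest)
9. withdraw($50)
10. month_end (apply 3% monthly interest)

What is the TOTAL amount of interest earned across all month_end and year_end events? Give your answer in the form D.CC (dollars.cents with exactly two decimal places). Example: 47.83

Answer: 101.83

Derivation:
After 1 (month_end (apply 3% monthly interest)): balance=$515.00 total_interest=$15.00
After 2 (year_end (apply 5% annual interest)): balance=$540.75 total_interest=$40.75
After 3 (deposit($100)): balance=$640.75 total_interest=$40.75
After 4 (deposit($100)): balance=$740.75 total_interest=$40.75
After 5 (month_end (apply 3% monthly interest)): balance=$762.97 total_interest=$62.97
After 6 (withdraw($200)): balance=$562.97 total_interest=$62.97
After 7 (deposit($100)): balance=$662.97 total_interest=$62.97
After 8 (month_end (apply 3% monthly interest)): balance=$682.85 total_interest=$82.85
After 9 (withdraw($50)): balance=$632.85 total_interest=$82.85
After 10 (month_end (apply 3% monthly interest)): balance=$651.83 total_interest=$101.83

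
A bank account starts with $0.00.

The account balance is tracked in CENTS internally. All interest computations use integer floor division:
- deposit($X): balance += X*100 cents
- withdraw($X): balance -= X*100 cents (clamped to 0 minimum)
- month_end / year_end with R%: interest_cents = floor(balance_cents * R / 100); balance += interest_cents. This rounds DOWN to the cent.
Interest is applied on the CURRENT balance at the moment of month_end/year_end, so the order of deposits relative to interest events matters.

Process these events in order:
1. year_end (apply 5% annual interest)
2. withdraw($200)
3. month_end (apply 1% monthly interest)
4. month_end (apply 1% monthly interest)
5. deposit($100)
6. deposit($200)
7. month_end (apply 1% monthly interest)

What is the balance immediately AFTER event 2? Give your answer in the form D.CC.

After 1 (year_end (apply 5% annual interest)): balance=$0.00 total_interest=$0.00
After 2 (withdraw($200)): balance=$0.00 total_interest=$0.00

Answer: 0.00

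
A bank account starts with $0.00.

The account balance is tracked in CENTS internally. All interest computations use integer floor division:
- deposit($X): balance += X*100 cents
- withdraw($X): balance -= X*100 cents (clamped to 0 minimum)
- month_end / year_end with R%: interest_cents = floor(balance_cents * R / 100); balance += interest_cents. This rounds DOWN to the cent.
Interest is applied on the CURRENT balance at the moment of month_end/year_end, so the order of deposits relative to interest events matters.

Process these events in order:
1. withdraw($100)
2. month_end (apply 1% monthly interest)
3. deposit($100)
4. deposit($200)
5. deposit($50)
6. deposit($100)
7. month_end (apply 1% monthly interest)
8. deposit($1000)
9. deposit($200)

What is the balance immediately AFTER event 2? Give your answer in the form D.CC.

After 1 (withdraw($100)): balance=$0.00 total_interest=$0.00
After 2 (month_end (apply 1% monthly interest)): balance=$0.00 total_interest=$0.00

Answer: 0.00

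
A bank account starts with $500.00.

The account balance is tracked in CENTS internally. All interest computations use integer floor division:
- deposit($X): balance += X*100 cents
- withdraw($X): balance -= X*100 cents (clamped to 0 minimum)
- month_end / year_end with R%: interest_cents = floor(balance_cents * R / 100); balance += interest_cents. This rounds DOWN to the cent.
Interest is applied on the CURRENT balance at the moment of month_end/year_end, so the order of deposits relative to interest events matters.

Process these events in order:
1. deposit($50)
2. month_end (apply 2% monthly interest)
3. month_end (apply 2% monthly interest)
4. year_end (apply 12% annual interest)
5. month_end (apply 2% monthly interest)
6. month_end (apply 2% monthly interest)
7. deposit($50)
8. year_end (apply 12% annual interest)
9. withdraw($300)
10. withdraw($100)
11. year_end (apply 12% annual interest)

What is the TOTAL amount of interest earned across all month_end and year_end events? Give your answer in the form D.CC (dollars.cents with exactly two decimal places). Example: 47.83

Answer: 251.10

Derivation:
After 1 (deposit($50)): balance=$550.00 total_interest=$0.00
After 2 (month_end (apply 2% monthly interest)): balance=$561.00 total_interest=$11.00
After 3 (month_end (apply 2% monthly interest)): balance=$572.22 total_interest=$22.22
After 4 (year_end (apply 12% annual interest)): balance=$640.88 total_interest=$90.88
After 5 (month_end (apply 2% monthly interest)): balance=$653.69 total_interest=$103.69
After 6 (month_end (apply 2% monthly interest)): balance=$666.76 total_interest=$116.76
After 7 (deposit($50)): balance=$716.76 total_interest=$116.76
After 8 (year_end (apply 12% annual interest)): balance=$802.77 total_interest=$202.77
After 9 (withdraw($300)): balance=$502.77 total_interest=$202.77
After 10 (withdraw($100)): balance=$402.77 total_interest=$202.77
After 11 (year_end (apply 12% annual interest)): balance=$451.10 total_interest=$251.10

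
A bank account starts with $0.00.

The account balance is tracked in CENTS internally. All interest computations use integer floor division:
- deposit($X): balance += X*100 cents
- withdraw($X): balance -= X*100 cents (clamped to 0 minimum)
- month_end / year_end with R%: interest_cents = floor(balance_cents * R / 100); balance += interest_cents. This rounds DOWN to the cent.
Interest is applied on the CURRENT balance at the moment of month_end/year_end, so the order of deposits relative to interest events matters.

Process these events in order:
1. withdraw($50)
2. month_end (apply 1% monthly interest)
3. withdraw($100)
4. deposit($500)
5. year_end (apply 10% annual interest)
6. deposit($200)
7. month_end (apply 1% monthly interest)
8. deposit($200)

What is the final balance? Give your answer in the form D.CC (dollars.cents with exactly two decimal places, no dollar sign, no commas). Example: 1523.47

After 1 (withdraw($50)): balance=$0.00 total_interest=$0.00
After 2 (month_end (apply 1% monthly interest)): balance=$0.00 total_interest=$0.00
After 3 (withdraw($100)): balance=$0.00 total_interest=$0.00
After 4 (deposit($500)): balance=$500.00 total_interest=$0.00
After 5 (year_end (apply 10% annual interest)): balance=$550.00 total_interest=$50.00
After 6 (deposit($200)): balance=$750.00 total_interest=$50.00
After 7 (month_end (apply 1% monthly interest)): balance=$757.50 total_interest=$57.50
After 8 (deposit($200)): balance=$957.50 total_interest=$57.50

Answer: 957.50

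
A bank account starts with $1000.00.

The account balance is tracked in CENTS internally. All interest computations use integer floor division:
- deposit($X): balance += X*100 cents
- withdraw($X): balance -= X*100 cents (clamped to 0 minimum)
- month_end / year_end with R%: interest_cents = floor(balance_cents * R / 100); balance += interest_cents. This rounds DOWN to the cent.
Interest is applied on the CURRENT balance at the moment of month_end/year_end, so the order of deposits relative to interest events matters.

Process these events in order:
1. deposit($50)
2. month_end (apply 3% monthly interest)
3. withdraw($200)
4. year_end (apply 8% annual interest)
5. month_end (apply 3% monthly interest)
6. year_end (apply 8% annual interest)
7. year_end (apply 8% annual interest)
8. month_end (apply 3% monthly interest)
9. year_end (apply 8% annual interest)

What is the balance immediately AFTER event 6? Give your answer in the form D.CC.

Answer: 1059.02

Derivation:
After 1 (deposit($50)): balance=$1050.00 total_interest=$0.00
After 2 (month_end (apply 3% monthly interest)): balance=$1081.50 total_interest=$31.50
After 3 (withdraw($200)): balance=$881.50 total_interest=$31.50
After 4 (year_end (apply 8% annual interest)): balance=$952.02 total_interest=$102.02
After 5 (month_end (apply 3% monthly interest)): balance=$980.58 total_interest=$130.58
After 6 (year_end (apply 8% annual interest)): balance=$1059.02 total_interest=$209.02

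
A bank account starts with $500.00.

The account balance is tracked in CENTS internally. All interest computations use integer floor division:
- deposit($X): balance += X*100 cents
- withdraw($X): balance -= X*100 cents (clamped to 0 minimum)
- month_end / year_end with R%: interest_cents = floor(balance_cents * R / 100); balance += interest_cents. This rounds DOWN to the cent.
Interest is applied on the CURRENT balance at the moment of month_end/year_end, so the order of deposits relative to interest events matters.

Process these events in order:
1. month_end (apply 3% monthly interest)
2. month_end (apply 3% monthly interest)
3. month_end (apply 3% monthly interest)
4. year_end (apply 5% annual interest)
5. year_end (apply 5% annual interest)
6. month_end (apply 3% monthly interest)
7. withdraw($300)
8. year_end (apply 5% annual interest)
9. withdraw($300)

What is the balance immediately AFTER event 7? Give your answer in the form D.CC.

After 1 (month_end (apply 3% monthly interest)): balance=$515.00 total_interest=$15.00
After 2 (month_end (apply 3% monthly interest)): balance=$530.45 total_interest=$30.45
After 3 (month_end (apply 3% monthly interest)): balance=$546.36 total_interest=$46.36
After 4 (year_end (apply 5% annual interest)): balance=$573.67 total_interest=$73.67
After 5 (year_end (apply 5% annual interest)): balance=$602.35 total_interest=$102.35
After 6 (month_end (apply 3% monthly interest)): balance=$620.42 total_interest=$120.42
After 7 (withdraw($300)): balance=$320.42 total_interest=$120.42

Answer: 320.42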